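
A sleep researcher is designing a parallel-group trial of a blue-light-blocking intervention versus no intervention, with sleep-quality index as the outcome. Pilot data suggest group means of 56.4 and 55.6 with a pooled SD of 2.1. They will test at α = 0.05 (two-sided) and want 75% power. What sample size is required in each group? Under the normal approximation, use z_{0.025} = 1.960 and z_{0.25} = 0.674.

Cohen's d = |M₁ − M₂| / SD_pooled = |56.4 − 55.6| / 2.1 = 0.8 / 2.1 = 0.381.
For two independent groups with equal n: n = 2·((z_{α/2} + z_β) / d)².
z_{α/2} + z_β = 1.960 + 0.674 = 2.634.
n = 2 × (2.634 / 0.381)² = 2 × 6.913² = 2 × 47.79 = 95.6.
Round up to the next whole participant.

n = 96 per group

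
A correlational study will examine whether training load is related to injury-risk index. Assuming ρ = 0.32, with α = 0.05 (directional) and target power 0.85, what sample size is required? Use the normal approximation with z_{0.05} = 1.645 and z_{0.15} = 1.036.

n = 69

Fisher's z: C = ½·ln((1+r)/(1−r)) = ½·ln(1.9412) = 0.3316.
n = ((z_{α} + z_β)/C)² + 3.
(1.645 + 1.036) / 0.3316 = 2.681 / 0.3316 = 8.085.
n = 8.085² + 3 = 65.37 + 3 = 68.4.
Round up.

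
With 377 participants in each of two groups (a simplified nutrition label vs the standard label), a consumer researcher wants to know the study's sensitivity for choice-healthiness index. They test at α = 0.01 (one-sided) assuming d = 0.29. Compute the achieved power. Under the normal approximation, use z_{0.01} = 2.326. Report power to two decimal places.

For two equal groups, power = Φ(d·√(n/2) − z_{α}).
d·√(n/2) = 0.29 × √(377/2) = 0.29 × 13.730 = 3.982.
z_β = 3.982 − 2.326 = 1.656.
Power = Φ(1.656) = 0.951.

power ≈ 0.95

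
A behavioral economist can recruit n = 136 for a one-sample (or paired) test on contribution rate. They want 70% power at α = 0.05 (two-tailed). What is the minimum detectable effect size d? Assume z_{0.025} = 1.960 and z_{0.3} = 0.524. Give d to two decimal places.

For a single sample (or paired design) of n = 136: d_min = (z_{α/2} + z_β)/√n.
z-sum = 1.960 + 0.524 = 2.484.
d_min = 2.484 / √136 = 2.484 / 11.662 = 0.213.

d_min ≈ 0.21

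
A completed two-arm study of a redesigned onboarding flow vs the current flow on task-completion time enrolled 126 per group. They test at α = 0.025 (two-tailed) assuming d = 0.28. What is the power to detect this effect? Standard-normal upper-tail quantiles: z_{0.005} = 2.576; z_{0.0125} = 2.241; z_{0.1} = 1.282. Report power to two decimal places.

For two equal groups, power = Φ(d·√(n/2) − z_{α/2}).
d·√(n/2) = 0.28 × √(126/2) = 0.28 × 7.937 = 2.222.
z_β = 2.222 − 2.241 = -0.019.
Power = Φ(-0.019) = 0.493.

power ≈ 0.49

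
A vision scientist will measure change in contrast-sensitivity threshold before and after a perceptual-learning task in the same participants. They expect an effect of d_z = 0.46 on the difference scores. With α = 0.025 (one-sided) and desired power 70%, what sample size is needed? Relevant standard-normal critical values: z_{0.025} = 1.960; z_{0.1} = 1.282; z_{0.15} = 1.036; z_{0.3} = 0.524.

n = 30 pairs

For a paired (one-sample on differences) test: n = ((z_{α} + z_β) / d)².
z_{α} + z_β = 1.960 + 0.524 = 2.484.
n = (2.484 / 0.46)² = 5.400² = 29.16.
Round up.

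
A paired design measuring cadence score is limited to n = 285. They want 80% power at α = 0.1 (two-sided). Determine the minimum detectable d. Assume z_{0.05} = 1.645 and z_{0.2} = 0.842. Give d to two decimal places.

For a single sample (or paired design) of n = 285: d_min = (z_{α/2} + z_β)/√n.
z-sum = 1.645 + 0.842 = 2.487.
d_min = 2.487 / √285 = 2.487 / 16.882 = 0.147.

d_min ≈ 0.15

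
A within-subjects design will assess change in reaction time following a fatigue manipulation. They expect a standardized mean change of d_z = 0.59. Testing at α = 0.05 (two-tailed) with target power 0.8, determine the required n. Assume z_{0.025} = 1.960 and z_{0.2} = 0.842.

n = 23 pairs

For a paired (one-sample on differences) test: n = ((z_{α/2} + z_β) / d)².
z_{α/2} + z_β = 1.960 + 0.842 = 2.802.
n = (2.802 / 0.59)² = 4.749² = 22.55.
Round up.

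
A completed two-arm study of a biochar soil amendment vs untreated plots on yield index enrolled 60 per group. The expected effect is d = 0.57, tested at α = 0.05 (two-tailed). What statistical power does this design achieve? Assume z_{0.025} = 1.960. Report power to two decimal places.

For two equal groups, power = Φ(d·√(n/2) − z_{α/2}).
d·√(n/2) = 0.57 × √(60/2) = 0.57 × 5.477 = 3.122.
z_β = 3.122 − 1.960 = 1.162.
Power = Φ(1.162) = 0.877.

power ≈ 0.88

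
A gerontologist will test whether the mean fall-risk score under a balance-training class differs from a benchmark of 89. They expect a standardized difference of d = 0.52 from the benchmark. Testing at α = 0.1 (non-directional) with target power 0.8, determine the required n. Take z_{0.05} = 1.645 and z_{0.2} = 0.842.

For a one-sample test: n = ((z_{α/2} + z_β) / d)².
z_{α/2} + z_β = 1.645 + 0.842 = 2.487.
n = (2.487 / 0.52)² = 4.783² = 22.87.
Round up.

n = 23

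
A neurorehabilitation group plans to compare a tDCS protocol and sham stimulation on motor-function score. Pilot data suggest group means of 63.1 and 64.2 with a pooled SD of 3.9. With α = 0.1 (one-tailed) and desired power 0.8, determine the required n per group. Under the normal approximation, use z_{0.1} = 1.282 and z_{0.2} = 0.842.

Cohen's d = |M₁ − M₂| / SD_pooled = |63.1 − 64.2| / 3.9 = 1.1 / 3.9 = 0.282.
For two independent groups with equal n: n = 2·((z_{α} + z_β) / d)².
z_{α} + z_β = 1.282 + 0.842 = 2.124.
n = 2 × (2.124 / 0.282)² = 2 × 7.532² = 2 × 56.73 = 113.5.
Round up to the next whole participant.

n = 114 per group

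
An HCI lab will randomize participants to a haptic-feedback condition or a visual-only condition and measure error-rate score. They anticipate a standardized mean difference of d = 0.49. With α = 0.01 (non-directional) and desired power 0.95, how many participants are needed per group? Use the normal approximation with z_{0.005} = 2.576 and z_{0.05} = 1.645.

For two independent groups with equal n: n = 2·((z_{α/2} + z_β) / d)².
z_{α/2} + z_β = 2.576 + 1.645 = 4.221.
n = 2 × (4.221 / 0.49)² = 2 × 8.614² = 2 × 74.21 = 148.4.
Round up to the next whole participant.

n = 149 per group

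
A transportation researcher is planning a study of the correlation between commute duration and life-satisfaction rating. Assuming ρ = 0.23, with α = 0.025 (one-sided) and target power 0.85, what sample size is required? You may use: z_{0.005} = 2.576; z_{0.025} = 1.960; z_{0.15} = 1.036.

n = 167

Fisher's z: C = ½·ln((1+r)/(1−r)) = ½·ln(1.5974) = 0.2342.
n = ((z_{α} + z_β)/C)² + 3.
(1.960 + 1.036) / 0.2342 = 2.996 / 0.2342 = 12.792.
n = 12.792² + 3 = 163.65 + 3 = 166.6.
Round up.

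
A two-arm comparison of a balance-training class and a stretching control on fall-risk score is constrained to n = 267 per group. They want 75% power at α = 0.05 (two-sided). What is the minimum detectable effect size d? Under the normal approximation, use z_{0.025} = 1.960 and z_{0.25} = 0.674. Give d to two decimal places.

For two independent groups of n = 267 each: d_min = (z_{α/2} + z_β)·√(2/n).
z-sum = 1.960 + 0.674 = 2.634.
d_min = 2.634 × √(2/267) = 2.634 × 0.0865 = 0.228.

d_min ≈ 0.23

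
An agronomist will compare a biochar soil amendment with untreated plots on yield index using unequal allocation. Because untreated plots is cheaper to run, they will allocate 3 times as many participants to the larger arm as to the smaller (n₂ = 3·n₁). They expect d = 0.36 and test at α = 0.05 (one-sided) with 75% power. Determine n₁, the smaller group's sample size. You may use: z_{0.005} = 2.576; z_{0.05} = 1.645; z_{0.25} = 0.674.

n₁ = 56

With allocation ratio k = n₂/n₁ = 3, Var(x̄₁−x̄₂) = σ²(1/n₁ + 1/(k·n₁)) = σ²·(k+1)/(k·n₁).
So n₁ = (1 + 1/k)·((z_{α} + z_β)/d)² = 1.333 × (2.319/0.36)².
n₁ = 1.333 × 41.50 = 55.3.
Round up: n₁ = 56, giving n₂ = 3 × 56 = 168.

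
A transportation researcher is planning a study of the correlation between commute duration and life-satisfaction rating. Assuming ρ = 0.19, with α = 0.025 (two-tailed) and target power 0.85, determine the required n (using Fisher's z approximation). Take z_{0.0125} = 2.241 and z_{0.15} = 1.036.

n = 294

Fisher's z: C = ½·ln((1+r)/(1−r)) = ½·ln(1.4691) = 0.1923.
n = ((z_{α/2} + z_β)/C)² + 3.
(2.241 + 1.036) / 0.1923 = 3.277 / 0.1923 = 17.041.
n = 17.041² + 3 = 290.40 + 3 = 293.4.
Round up.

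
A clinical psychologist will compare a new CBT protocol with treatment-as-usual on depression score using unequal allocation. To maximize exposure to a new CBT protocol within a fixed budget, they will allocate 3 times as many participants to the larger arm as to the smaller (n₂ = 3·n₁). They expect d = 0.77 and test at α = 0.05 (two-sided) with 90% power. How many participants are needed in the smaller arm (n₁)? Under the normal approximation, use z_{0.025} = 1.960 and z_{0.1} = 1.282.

n₁ = 24

With allocation ratio k = n₂/n₁ = 3, Var(x̄₁−x̄₂) = σ²(1/n₁ + 1/(k·n₁)) = σ²·(k+1)/(k·n₁).
So n₁ = (1 + 1/k)·((z_{α/2} + z_β)/d)² = 1.333 × (3.242/0.77)².
n₁ = 1.333 × 17.73 = 23.6.
Round up: n₁ = 24, giving n₂ = 3 × 24 = 72.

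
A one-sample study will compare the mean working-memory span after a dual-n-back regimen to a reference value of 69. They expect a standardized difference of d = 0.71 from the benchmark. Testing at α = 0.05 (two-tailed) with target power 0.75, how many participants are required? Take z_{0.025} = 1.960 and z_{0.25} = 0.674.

n = 14

For a one-sample test: n = ((z_{α/2} + z_β) / d)².
z_{α/2} + z_β = 1.960 + 0.674 = 2.634.
n = (2.634 / 0.71)² = 3.710² = 13.76.
Round up.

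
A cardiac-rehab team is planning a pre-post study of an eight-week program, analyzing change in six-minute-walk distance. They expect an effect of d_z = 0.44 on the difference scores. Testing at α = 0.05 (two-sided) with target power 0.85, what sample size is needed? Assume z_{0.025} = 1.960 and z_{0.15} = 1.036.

n = 47 pairs

For a paired (one-sample on differences) test: n = ((z_{α/2} + z_β) / d)².
z_{α/2} + z_β = 1.960 + 1.036 = 2.996.
n = (2.996 / 0.44)² = 6.809² = 46.36.
Round up.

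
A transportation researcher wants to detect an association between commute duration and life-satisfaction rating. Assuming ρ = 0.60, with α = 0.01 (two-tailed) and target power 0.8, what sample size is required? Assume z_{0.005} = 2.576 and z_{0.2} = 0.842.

n = 28

Fisher's z: C = ½·ln((1+r)/(1−r)) = ½·ln(4.0000) = 0.6931.
n = ((z_{α/2} + z_β)/C)² + 3.
(2.576 + 0.842) / 0.6931 = 3.418 / 0.6931 = 4.931.
n = 4.931² + 3 = 24.32 + 3 = 27.3.
Round up.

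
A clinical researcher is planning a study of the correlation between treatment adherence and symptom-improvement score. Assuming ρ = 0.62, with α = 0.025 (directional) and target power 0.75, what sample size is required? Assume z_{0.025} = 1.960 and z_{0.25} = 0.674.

n = 17

Fisher's z: C = ½·ln((1+r)/(1−r)) = ½·ln(4.2632) = 0.7250.
n = ((z_{α} + z_β)/C)² + 3.
(1.960 + 0.674) / 0.7250 = 2.634 / 0.7250 = 3.633.
n = 3.633² + 3 = 13.20 + 3 = 16.2.
Round up.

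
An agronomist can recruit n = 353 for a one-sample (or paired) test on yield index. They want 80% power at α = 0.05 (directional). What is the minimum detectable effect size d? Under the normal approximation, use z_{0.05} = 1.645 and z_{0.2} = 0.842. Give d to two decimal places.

d_min ≈ 0.13

For a single sample (or paired design) of n = 353: d_min = (z_{α} + z_β)/√n.
z-sum = 1.645 + 0.842 = 2.487.
d_min = 2.487 / √353 = 2.487 / 18.788 = 0.132.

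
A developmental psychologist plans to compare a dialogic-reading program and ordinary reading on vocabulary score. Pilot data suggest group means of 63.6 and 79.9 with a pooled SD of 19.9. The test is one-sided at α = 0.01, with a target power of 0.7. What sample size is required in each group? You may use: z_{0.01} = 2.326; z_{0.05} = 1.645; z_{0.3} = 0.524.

n = 25 per group

Cohen's d = |M₁ − M₂| / SD_pooled = |63.6 − 79.9| / 19.9 = 16.3 / 19.9 = 0.819.
For two independent groups with equal n: n = 2·((z_{α} + z_β) / d)².
z_{α} + z_β = 2.326 + 0.524 = 2.850.
n = 2 × (2.850 / 0.819)² = 2 × 3.480² = 2 × 12.11 = 24.2.
Round up to the next whole participant.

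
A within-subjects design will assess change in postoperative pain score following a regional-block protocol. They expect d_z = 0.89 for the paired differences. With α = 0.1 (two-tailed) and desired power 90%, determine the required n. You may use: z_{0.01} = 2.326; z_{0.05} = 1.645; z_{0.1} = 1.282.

For a paired (one-sample on differences) test: n = ((z_{α/2} + z_β) / d)².
z_{α/2} + z_β = 1.645 + 1.282 = 2.927.
n = (2.927 / 0.89)² = 3.289² = 10.82.
Round up.

n = 11 pairs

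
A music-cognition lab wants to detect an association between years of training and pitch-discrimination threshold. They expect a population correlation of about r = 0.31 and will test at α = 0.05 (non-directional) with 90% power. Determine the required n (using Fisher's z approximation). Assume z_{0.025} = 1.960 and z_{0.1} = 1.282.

n = 106

Fisher's z: C = ½·ln((1+r)/(1−r)) = ½·ln(1.8986) = 0.3205.
n = ((z_{α/2} + z_β)/C)² + 3.
(1.960 + 1.282) / 0.3205 = 3.242 / 0.3205 = 10.115.
n = 10.115² + 3 = 102.32 + 3 = 105.3.
Round up.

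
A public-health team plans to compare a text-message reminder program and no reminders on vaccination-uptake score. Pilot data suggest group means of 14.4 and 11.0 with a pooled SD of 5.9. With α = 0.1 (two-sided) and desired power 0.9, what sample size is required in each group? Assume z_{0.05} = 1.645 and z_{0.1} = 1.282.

n = 52 per group

Cohen's d = |M₁ − M₂| / SD_pooled = |14.4 − 11.0| / 5.9 = 3.4 / 5.9 = 0.576.
For two independent groups with equal n: n = 2·((z_{α/2} + z_β) / d)².
z_{α/2} + z_β = 1.645 + 1.282 = 2.927.
n = 2 × (2.927 / 0.576)² = 2 × 5.082² = 2 × 25.82 = 51.6.
Round up to the next whole participant.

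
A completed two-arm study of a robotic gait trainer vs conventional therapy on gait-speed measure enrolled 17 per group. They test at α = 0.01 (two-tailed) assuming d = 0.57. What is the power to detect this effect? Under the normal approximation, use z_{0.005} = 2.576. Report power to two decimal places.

power ≈ 0.18

For two equal groups, power = Φ(d·√(n/2) − z_{α/2}).
d·√(n/2) = 0.57 × √(17/2) = 0.57 × 2.915 = 1.662.
z_β = 1.662 − 2.576 = -0.914.
Power = Φ(-0.914) = 0.180.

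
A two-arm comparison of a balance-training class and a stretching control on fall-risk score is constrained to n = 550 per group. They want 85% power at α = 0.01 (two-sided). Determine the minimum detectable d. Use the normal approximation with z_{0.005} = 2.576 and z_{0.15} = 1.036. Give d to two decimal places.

For two independent groups of n = 550 each: d_min = (z_{α/2} + z_β)·√(2/n).
z-sum = 2.576 + 1.036 = 3.612.
d_min = 3.612 × √(2/550) = 3.612 × 0.0603 = 0.218.

d_min ≈ 0.22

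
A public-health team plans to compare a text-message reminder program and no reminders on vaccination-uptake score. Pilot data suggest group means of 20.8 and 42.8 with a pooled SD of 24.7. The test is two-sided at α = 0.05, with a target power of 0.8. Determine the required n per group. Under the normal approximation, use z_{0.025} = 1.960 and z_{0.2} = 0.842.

n = 20 per group

Cohen's d = |M₁ − M₂| / SD_pooled = |20.8 − 42.8| / 24.7 = 22.0 / 24.7 = 0.891.
For two independent groups with equal n: n = 2·((z_{α/2} + z_β) / d)².
z_{α/2} + z_β = 1.960 + 0.842 = 2.802.
n = 2 × (2.802 / 0.891)² = 2 × 3.145² = 2 × 9.89 = 19.8.
Round up to the next whole participant.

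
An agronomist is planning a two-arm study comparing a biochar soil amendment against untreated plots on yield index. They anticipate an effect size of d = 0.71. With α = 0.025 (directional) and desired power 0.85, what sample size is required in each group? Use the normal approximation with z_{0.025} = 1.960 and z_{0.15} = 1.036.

For two independent groups with equal n: n = 2·((z_{α} + z_β) / d)².
z_{α} + z_β = 1.960 + 1.036 = 2.996.
n = 2 × (2.996 / 0.71)² = 2 × 4.220² = 2 × 17.81 = 35.6.
Round up to the next whole participant.

n = 36 per group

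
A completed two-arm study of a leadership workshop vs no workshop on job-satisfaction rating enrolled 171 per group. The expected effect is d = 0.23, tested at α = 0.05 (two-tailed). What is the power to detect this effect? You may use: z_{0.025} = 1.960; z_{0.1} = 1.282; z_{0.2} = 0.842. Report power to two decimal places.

power ≈ 0.57

For two equal groups, power = Φ(d·√(n/2) − z_{α/2}).
d·√(n/2) = 0.23 × √(171/2) = 0.23 × 9.247 = 2.127.
z_β = 2.127 − 1.960 = 0.167.
Power = Φ(0.167) = 0.566.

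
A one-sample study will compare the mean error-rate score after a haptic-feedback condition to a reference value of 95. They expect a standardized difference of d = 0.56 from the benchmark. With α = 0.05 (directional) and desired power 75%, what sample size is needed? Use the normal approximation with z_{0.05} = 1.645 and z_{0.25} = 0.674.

For a one-sample test: n = ((z_{α} + z_β) / d)².
z_{α} + z_β = 1.645 + 0.674 = 2.319.
n = (2.319 / 0.56)² = 4.141² = 17.15.
Round up.

n = 18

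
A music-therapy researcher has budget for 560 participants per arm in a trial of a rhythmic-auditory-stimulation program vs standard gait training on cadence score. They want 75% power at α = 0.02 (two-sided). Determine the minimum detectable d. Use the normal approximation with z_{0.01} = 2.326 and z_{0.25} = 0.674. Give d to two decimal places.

d_min ≈ 0.18

For two independent groups of n = 560 each: d_min = (z_{α/2} + z_β)·√(2/n).
z-sum = 2.326 + 0.674 = 3.000.
d_min = 3.000 × √(2/560) = 3.000 × 0.0598 = 0.179.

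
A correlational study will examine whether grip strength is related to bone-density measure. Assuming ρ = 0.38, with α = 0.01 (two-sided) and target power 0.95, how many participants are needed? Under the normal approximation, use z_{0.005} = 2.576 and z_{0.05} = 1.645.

Fisher's z: C = ½·ln((1+r)/(1−r)) = ½·ln(2.2258) = 0.4001.
n = ((z_{α/2} + z_β)/C)² + 3.
(2.576 + 1.645) / 0.4001 = 4.221 / 0.4001 = 10.550.
n = 10.550² + 3 = 111.30 + 3 = 114.3.
Round up.

n = 115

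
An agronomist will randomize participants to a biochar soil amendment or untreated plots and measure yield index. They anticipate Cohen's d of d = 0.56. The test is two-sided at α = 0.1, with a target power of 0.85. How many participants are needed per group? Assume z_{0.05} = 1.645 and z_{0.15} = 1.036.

n = 46 per group

For two independent groups with equal n: n = 2·((z_{α/2} + z_β) / d)².
z_{α/2} + z_β = 1.645 + 1.036 = 2.681.
n = 2 × (2.681 / 0.56)² = 2 × 4.787² = 2 × 22.92 = 45.8.
Round up to the next whole participant.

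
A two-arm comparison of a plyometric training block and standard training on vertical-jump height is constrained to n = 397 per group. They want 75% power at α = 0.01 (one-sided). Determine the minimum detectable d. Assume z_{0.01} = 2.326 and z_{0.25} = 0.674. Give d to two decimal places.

d_min ≈ 0.21

For two independent groups of n = 397 each: d_min = (z_{α} + z_β)·√(2/n).
z-sum = 2.326 + 0.674 = 3.000.
d_min = 3.000 × √(2/397) = 3.000 × 0.0710 = 0.213.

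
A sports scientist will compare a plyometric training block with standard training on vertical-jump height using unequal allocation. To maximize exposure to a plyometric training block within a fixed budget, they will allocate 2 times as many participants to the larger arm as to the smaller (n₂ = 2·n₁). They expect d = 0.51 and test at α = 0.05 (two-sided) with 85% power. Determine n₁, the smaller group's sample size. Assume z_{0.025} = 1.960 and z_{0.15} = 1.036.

With allocation ratio k = n₂/n₁ = 2, Var(x̄₁−x̄₂) = σ²(1/n₁ + 1/(k·n₁)) = σ²·(k+1)/(k·n₁).
So n₁ = (1 + 1/k)·((z_{α/2} + z_β)/d)² = 1.500 × (2.996/0.51)².
n₁ = 1.500 × 34.51 = 51.8.
Round up: n₁ = 52, giving n₂ = 2 × 52 = 104.

n₁ = 52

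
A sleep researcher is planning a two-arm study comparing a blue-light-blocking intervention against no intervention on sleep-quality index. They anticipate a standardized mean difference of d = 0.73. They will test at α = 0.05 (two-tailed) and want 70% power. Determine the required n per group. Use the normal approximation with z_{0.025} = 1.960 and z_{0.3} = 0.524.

n = 24 per group

For two independent groups with equal n: n = 2·((z_{α/2} + z_β) / d)².
z_{α/2} + z_β = 1.960 + 0.524 = 2.484.
n = 2 × (2.484 / 0.73)² = 2 × 3.403² = 2 × 11.58 = 23.2.
Round up to the next whole participant.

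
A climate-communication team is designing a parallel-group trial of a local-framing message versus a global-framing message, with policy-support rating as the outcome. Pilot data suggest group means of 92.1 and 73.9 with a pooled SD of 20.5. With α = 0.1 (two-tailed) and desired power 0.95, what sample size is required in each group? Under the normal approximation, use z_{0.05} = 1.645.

n = 28 per group

Cohen's d = |M₁ − M₂| / SD_pooled = |92.1 − 73.9| / 20.5 = 18.2 / 20.5 = 0.888.
For two independent groups with equal n: n = 2·((z_{α/2} + z_β) / d)².
z_{α/2} + z_β = 1.645 + 1.645 = 3.290.
n = 2 × (3.290 / 0.888)² = 2 × 3.705² = 2 × 13.73 = 27.5.
Round up to the next whole participant.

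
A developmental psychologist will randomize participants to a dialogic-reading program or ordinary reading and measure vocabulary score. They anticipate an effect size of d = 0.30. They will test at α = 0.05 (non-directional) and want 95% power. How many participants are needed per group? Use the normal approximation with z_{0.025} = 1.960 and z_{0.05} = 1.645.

n = 289 per group

For two independent groups with equal n: n = 2·((z_{α/2} + z_β) / d)².
z_{α/2} + z_β = 1.960 + 1.645 = 3.605.
n = 2 × (3.605 / 0.30)² = 2 × 12.017² = 2 × 144.40 = 288.8.
Round up to the next whole participant.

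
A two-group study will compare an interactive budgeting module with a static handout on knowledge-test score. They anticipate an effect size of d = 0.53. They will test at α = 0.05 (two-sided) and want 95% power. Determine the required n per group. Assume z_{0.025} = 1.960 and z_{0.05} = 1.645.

For two independent groups with equal n: n = 2·((z_{α/2} + z_β) / d)².
z_{α/2} + z_β = 1.960 + 1.645 = 3.605.
n = 2 × (3.605 / 0.53)² = 2 × 6.802² = 2 × 46.27 = 92.5.
Round up to the next whole participant.

n = 93 per group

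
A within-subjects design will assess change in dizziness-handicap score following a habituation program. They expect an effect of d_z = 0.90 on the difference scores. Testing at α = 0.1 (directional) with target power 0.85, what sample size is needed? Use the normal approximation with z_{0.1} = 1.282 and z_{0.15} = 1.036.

For a paired (one-sample on differences) test: n = ((z_{α} + z_β) / d)².
z_{α} + z_β = 1.282 + 1.036 = 2.318.
n = (2.318 / 0.90)² = 2.576² = 6.63.
Round up.

n = 7 pairs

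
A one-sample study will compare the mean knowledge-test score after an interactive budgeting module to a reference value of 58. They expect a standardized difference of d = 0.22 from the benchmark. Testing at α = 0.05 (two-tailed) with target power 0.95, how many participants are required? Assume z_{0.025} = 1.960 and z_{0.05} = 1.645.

For a one-sample test: n = ((z_{α/2} + z_β) / d)².
z_{α/2} + z_β = 1.960 + 1.645 = 3.605.
n = (3.605 / 0.22)² = 16.386² = 268.51.
Round up.

n = 269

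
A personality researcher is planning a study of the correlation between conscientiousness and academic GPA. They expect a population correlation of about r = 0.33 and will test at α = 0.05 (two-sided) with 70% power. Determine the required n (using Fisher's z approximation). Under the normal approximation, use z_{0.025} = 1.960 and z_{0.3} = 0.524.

n = 56

Fisher's z: C = ½·ln((1+r)/(1−r)) = ½·ln(1.9851) = 0.3428.
n = ((z_{α/2} + z_β)/C)² + 3.
(1.960 + 0.524) / 0.3428 = 2.484 / 0.3428 = 7.246.
n = 7.246² + 3 = 52.51 + 3 = 55.5.
Round up.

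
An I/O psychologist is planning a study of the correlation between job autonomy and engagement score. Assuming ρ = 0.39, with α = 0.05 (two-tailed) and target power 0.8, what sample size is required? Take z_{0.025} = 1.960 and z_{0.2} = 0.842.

n = 50

Fisher's z: C = ½·ln((1+r)/(1−r)) = ½·ln(2.2787) = 0.4118.
n = ((z_{α/2} + z_β)/C)² + 3.
(1.960 + 0.842) / 0.4118 = 2.802 / 0.4118 = 6.804.
n = 6.804² + 3 = 46.30 + 3 = 49.3.
Round up.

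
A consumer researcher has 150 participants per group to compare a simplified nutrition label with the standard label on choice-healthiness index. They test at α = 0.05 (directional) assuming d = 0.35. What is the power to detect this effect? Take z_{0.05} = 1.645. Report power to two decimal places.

power ≈ 0.92

For two equal groups, power = Φ(d·√(n/2) − z_{α}).
d·√(n/2) = 0.35 × √(150/2) = 0.35 × 8.660 = 3.031.
z_β = 3.031 − 1.645 = 1.386.
Power = Φ(1.386) = 0.917.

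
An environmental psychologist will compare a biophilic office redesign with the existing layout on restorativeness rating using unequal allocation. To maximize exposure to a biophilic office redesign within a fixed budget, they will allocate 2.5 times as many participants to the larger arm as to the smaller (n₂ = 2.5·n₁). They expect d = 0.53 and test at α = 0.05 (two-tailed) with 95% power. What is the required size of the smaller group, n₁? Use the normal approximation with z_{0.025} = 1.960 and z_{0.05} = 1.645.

n₁ = 65

With allocation ratio k = n₂/n₁ = 2.5, Var(x̄₁−x̄₂) = σ²(1/n₁ + 1/(k·n₁)) = σ²·(k+1)/(k·n₁).
So n₁ = (1 + 1/k)·((z_{α/2} + z_β)/d)² = 1.400 × (3.605/0.53)².
n₁ = 1.400 × 46.27 = 64.8.
Round up: n₁ = 65, giving n₂ = ⌈2.5 × 65⌉ = ⌈162.5⌉ = 163.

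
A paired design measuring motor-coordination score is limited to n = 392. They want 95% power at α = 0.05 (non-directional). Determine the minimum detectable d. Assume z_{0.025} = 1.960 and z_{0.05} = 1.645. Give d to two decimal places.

For a single sample (or paired design) of n = 392: d_min = (z_{α/2} + z_β)/√n.
z-sum = 1.960 + 1.645 = 3.605.
d_min = 3.605 / √392 = 3.605 / 19.799 = 0.182.

d_min ≈ 0.18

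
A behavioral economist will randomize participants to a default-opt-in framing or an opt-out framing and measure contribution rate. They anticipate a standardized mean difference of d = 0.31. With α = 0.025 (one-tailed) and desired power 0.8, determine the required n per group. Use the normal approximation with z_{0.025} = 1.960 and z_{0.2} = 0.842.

n = 164 per group

For two independent groups with equal n: n = 2·((z_{α} + z_β) / d)².
z_{α} + z_β = 1.960 + 0.842 = 2.802.
n = 2 × (2.802 / 0.31)² = 2 × 9.039² = 2 × 81.70 = 163.4.
Round up to the next whole participant.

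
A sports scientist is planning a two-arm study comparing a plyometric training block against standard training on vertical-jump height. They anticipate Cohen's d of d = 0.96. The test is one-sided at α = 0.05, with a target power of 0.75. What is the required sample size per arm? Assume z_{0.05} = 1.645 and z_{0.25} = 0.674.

n = 12 per group

For two independent groups with equal n: n = 2·((z_{α} + z_β) / d)².
z_{α} + z_β = 1.645 + 0.674 = 2.319.
n = 2 × (2.319 / 0.96)² = 2 × 2.416² = 2 × 5.84 = 11.7.
Round up to the next whole participant.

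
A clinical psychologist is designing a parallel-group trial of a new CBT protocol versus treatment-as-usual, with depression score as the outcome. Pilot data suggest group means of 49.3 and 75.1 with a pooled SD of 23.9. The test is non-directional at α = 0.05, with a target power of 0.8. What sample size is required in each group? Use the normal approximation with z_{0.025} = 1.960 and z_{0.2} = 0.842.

n = 14 per group

Cohen's d = |M₁ − M₂| / SD_pooled = |49.3 − 75.1| / 23.9 = 25.8 / 23.9 = 1.079.
For two independent groups with equal n: n = 2·((z_{α/2} + z_β) / d)².
z_{α/2} + z_β = 1.960 + 0.842 = 2.802.
n = 2 × (2.802 / 1.079)² = 2 × 2.597² = 2 × 6.74 = 13.5.
Round up to the next whole participant.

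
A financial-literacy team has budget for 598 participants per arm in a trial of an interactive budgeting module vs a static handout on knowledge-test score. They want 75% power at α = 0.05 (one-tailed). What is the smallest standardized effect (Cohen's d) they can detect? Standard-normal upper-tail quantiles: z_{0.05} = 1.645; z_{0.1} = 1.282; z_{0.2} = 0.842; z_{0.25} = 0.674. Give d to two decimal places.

For two independent groups of n = 598 each: d_min = (z_{α} + z_β)·√(2/n).
z-sum = 1.645 + 0.674 = 2.319.
d_min = 2.319 × √(2/598) = 2.319 × 0.0578 = 0.134.

d_min ≈ 0.13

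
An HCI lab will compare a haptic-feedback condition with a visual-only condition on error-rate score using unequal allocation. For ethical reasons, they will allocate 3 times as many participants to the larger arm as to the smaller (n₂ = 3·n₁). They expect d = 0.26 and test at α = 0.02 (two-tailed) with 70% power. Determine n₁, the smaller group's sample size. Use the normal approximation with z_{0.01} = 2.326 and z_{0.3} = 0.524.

With allocation ratio k = n₂/n₁ = 3, Var(x̄₁−x̄₂) = σ²(1/n₁ + 1/(k·n₁)) = σ²·(k+1)/(k·n₁).
So n₁ = (1 + 1/k)·((z_{α/2} + z_β)/d)² = 1.333 × (2.850/0.26)².
n₁ = 1.333 × 120.16 = 160.2.
Round up: n₁ = 161, giving n₂ = 3 × 161 = 483.

n₁ = 161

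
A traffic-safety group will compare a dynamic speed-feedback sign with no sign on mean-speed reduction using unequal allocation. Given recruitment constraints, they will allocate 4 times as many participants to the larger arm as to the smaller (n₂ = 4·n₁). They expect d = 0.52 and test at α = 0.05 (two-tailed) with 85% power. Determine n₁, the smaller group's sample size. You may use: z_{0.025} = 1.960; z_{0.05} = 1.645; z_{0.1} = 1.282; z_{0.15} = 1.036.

n₁ = 42

With allocation ratio k = n₂/n₁ = 4, Var(x̄₁−x̄₂) = σ²(1/n₁ + 1/(k·n₁)) = σ²·(k+1)/(k·n₁).
So n₁ = (1 + 1/k)·((z_{α/2} + z_β)/d)² = 1.250 × (2.996/0.52)².
n₁ = 1.250 × 33.20 = 41.5.
Round up: n₁ = 42, giving n₂ = 4 × 42 = 168.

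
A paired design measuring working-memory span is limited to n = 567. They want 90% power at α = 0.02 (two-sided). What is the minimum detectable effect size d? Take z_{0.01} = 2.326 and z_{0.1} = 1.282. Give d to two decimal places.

For a single sample (or paired design) of n = 567: d_min = (z_{α/2} + z_β)/√n.
z-sum = 2.326 + 1.282 = 3.608.
d_min = 3.608 / √567 = 3.608 / 23.812 = 0.152.

d_min ≈ 0.15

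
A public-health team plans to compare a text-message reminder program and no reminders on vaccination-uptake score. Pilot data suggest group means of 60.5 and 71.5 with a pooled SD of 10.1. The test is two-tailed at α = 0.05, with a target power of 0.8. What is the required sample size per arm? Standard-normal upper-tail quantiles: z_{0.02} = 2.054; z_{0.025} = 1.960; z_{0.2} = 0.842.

n = 14 per group

Cohen's d = |M₁ − M₂| / SD_pooled = |60.5 − 71.5| / 10.1 = 11.0 / 10.1 = 1.089.
For two independent groups with equal n: n = 2·((z_{α/2} + z_β) / d)².
z_{α/2} + z_β = 1.960 + 0.842 = 2.802.
n = 2 × (2.802 / 1.089)² = 2 × 2.573² = 2 × 6.62 = 13.2.
Round up to the next whole participant.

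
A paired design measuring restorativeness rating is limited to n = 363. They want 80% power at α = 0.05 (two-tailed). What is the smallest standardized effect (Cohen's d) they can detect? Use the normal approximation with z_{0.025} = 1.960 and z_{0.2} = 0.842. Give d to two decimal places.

For a single sample (or paired design) of n = 363: d_min = (z_{α/2} + z_β)/√n.
z-sum = 1.960 + 0.842 = 2.802.
d_min = 2.802 / √363 = 2.802 / 19.053 = 0.147.

d_min ≈ 0.15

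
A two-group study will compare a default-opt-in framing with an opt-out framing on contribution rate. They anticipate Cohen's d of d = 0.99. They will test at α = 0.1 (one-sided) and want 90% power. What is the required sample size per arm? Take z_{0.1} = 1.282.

For two independent groups with equal n: n = 2·((z_{α} + z_β) / d)².
z_{α} + z_β = 1.282 + 1.282 = 2.564.
n = 2 × (2.564 / 0.99)² = 2 × 2.590² = 2 × 6.71 = 13.4.
Round up to the next whole participant.

n = 14 per group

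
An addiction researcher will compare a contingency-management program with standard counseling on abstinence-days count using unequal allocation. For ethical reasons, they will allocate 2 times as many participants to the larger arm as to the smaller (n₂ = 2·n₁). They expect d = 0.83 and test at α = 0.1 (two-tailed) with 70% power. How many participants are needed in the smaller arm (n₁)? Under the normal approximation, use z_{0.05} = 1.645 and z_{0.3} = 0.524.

n₁ = 11

With allocation ratio k = n₂/n₁ = 2, Var(x̄₁−x̄₂) = σ²(1/n₁ + 1/(k·n₁)) = σ²·(k+1)/(k·n₁).
So n₁ = (1 + 1/k)·((z_{α/2} + z_β)/d)² = 1.500 × (2.169/0.83)².
n₁ = 1.500 × 6.83 = 10.2.
Round up: n₁ = 11, giving n₂ = 2 × 11 = 22.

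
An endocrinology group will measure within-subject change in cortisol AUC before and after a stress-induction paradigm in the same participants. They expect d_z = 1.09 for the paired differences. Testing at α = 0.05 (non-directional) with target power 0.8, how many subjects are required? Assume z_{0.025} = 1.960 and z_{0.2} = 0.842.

For a paired (one-sample on differences) test: n = ((z_{α/2} + z_β) / d)².
z_{α/2} + z_β = 1.960 + 0.842 = 2.802.
n = (2.802 / 1.09)² = 2.571² = 6.61.
Round up.

n = 7 pairs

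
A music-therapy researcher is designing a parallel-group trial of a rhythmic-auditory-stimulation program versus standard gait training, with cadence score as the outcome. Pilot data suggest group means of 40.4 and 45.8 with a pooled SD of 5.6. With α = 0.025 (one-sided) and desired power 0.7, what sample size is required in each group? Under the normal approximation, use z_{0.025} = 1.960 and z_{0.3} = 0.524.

n = 14 per group

Cohen's d = |M₁ − M₂| / SD_pooled = |40.4 − 45.8| / 5.6 = 5.4 / 5.6 = 0.964.
For two independent groups with equal n: n = 2·((z_{α} + z_β) / d)².
z_{α} + z_β = 1.960 + 0.524 = 2.484.
n = 2 × (2.484 / 0.964)² = 2 × 2.577² = 2 × 6.64 = 13.3.
Round up to the next whole participant.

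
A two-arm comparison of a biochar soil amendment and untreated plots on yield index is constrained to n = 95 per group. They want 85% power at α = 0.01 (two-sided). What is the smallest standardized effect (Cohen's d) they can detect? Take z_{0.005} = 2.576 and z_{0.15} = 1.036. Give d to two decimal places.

d_min ≈ 0.52

For two independent groups of n = 95 each: d_min = (z_{α/2} + z_β)·√(2/n).
z-sum = 2.576 + 1.036 = 3.612.
d_min = 3.612 × √(2/95) = 3.612 × 0.1451 = 0.524.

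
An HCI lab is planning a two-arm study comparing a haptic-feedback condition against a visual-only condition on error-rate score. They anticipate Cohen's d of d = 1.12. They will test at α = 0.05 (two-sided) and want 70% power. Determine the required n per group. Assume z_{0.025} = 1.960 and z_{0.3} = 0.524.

For two independent groups with equal n: n = 2·((z_{α/2} + z_β) / d)².
z_{α/2} + z_β = 1.960 + 0.524 = 2.484.
n = 2 × (2.484 / 1.12)² = 2 × 2.218² = 2 × 4.92 = 9.8.
Round up to the next whole participant.

n = 10 per group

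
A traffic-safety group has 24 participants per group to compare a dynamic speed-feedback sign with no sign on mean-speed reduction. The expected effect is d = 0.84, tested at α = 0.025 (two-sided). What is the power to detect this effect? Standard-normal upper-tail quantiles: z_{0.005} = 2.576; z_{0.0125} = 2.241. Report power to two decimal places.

For two equal groups, power = Φ(d·√(n/2) − z_{α/2}).
d·√(n/2) = 0.84 × √(24/2) = 0.84 × 3.464 = 2.910.
z_β = 2.910 − 2.241 = 0.669.
Power = Φ(0.669) = 0.748.

power ≈ 0.75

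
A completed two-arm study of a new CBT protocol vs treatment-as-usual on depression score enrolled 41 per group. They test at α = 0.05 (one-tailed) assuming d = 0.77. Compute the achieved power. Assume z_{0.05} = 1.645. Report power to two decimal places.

For two equal groups, power = Φ(d·√(n/2) − z_{α}).
d·√(n/2) = 0.77 × √(41/2) = 0.77 × 4.528 = 3.486.
z_β = 3.486 − 1.645 = 1.841.
Power = Φ(1.841) = 0.967.

power ≈ 0.97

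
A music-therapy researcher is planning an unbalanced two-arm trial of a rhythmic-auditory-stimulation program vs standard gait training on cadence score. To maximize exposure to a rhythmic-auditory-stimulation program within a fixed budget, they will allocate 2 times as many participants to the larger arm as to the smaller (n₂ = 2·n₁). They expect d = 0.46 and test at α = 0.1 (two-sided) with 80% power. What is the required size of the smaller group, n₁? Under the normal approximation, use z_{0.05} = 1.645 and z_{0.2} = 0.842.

n₁ = 44

With allocation ratio k = n₂/n₁ = 2, Var(x̄₁−x̄₂) = σ²(1/n₁ + 1/(k·n₁)) = σ²·(k+1)/(k·n₁).
So n₁ = (1 + 1/k)·((z_{α/2} + z_β)/d)² = 1.500 × (2.487/0.46)².
n₁ = 1.500 × 29.23 = 43.8.
Round up: n₁ = 44, giving n₂ = 2 × 44 = 88.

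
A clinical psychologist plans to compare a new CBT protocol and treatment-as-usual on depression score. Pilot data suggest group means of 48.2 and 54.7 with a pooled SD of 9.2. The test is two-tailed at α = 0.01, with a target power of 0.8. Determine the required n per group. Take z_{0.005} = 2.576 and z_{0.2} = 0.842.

n = 47 per group

Cohen's d = |M₁ − M₂| / SD_pooled = |48.2 − 54.7| / 9.2 = 6.5 / 9.2 = 0.707.
For two independent groups with equal n: n = 2·((z_{α/2} + z_β) / d)².
z_{α/2} + z_β = 2.576 + 0.842 = 3.418.
n = 2 × (3.418 / 0.707)² = 2 × 4.835² = 2 × 23.37 = 46.7.
Round up to the next whole participant.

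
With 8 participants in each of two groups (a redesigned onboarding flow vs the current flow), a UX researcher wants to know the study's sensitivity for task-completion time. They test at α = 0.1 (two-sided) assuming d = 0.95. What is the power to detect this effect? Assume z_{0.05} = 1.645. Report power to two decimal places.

power ≈ 0.60

For two equal groups, power = Φ(d·√(n/2) − z_{α/2}).
d·√(n/2) = 0.95 × √(8/2) = 0.95 × 2.000 = 1.900.
z_β = 1.900 − 1.645 = 0.255.
Power = Φ(0.255) = 0.601.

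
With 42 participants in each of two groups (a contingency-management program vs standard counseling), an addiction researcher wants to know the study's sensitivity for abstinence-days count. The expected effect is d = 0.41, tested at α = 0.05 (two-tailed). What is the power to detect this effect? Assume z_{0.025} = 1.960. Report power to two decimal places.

power ≈ 0.47

For two equal groups, power = Φ(d·√(n/2) − z_{α/2}).
d·√(n/2) = 0.41 × √(42/2) = 0.41 × 4.583 = 1.879.
z_β = 1.879 − 1.960 = -0.081.
Power = Φ(-0.081) = 0.468.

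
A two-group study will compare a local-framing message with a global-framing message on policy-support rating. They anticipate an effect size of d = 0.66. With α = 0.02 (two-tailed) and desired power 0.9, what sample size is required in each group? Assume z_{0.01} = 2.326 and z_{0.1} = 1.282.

For two independent groups with equal n: n = 2·((z_{α/2} + z_β) / d)².
z_{α/2} + z_β = 2.326 + 1.282 = 3.608.
n = 2 × (3.608 / 0.66)² = 2 × 5.467² = 2 × 29.88 = 59.8.
Round up to the next whole participant.

n = 60 per group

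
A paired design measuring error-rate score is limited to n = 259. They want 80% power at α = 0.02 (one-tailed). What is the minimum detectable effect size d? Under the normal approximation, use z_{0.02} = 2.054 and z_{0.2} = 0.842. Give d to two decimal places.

d_min ≈ 0.18

For a single sample (or paired design) of n = 259: d_min = (z_{α} + z_β)/√n.
z-sum = 2.054 + 0.842 = 2.896.
d_min = 2.896 / √259 = 2.896 / 16.093 = 0.180.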